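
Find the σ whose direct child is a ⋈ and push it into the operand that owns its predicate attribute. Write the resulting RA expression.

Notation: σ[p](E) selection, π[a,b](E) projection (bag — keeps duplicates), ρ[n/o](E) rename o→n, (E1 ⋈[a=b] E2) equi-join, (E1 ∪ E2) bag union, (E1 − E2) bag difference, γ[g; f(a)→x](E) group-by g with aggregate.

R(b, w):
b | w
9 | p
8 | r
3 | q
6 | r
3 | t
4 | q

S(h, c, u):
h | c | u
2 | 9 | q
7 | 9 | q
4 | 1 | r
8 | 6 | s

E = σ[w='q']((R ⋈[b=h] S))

σ filters on w, owned by the left side.
E' = (σ[w='q'](R) ⋈[b=h] S)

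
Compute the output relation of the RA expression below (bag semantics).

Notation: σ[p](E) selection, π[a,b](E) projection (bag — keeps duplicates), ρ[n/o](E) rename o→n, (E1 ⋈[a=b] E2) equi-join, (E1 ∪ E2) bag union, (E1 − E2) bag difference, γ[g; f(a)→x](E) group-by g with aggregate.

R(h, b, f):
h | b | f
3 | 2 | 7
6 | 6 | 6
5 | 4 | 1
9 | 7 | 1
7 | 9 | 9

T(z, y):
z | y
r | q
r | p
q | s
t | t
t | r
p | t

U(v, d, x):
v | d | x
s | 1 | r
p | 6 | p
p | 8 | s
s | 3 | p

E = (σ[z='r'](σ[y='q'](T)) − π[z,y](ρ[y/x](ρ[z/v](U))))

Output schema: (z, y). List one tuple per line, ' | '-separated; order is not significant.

Stepwise |·|:
  T → 6
  σ[y='q'](T) → 1
  σ[z='r'](σ[y='q'](T)) → 1
  U → 4
  ρ[z/v](U) → 4
  ρ[y/x](ρ[z/v](U)) → 4
  π[z,y](ρ[y/x](ρ[z/v](U))) → 4
  (σ[z='r'](σ[y='q'](T)) − π[z,y](ρ[y/x](ρ[z/v](U)))) → 1

== RESULT ==
z | y
r | q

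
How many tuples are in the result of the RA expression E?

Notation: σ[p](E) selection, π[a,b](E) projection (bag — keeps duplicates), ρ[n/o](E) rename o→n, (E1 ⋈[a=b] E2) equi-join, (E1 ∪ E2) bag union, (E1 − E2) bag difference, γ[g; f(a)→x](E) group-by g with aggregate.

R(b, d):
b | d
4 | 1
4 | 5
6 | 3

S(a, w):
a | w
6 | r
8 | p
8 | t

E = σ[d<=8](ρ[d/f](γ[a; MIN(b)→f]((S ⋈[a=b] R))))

Stepwise |·|:
  S → 3
  R → 3
  (S ⋈[a=b] R) → 1
  γ[a; MIN(b)→f]((S ⋈[a=b] R)) → 1
  ρ[d/f](γ[a; MIN(b)→f]((S ⋈[a=b] R))) → 1
  σ[d<=8](ρ[d/f](γ[a; MIN(b)→f]((S ⋈[a=b] R)))) → 1

|E| = 1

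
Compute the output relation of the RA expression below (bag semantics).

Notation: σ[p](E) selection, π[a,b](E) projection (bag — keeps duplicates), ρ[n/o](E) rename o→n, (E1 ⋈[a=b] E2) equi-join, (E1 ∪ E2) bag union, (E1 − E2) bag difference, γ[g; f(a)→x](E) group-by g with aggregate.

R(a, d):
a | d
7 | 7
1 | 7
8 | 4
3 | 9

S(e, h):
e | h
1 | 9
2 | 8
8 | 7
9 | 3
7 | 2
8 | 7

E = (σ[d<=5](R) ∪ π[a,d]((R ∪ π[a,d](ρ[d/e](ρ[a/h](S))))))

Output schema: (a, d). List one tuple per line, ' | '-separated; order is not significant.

Subexpression sizes:
  R → 4
  σ[d<=5](R) → 1
  R → 4
  S → 6
  ρ[a/h](S) → 6
  ρ[d/e](ρ[a/h](S)) → 6
  π[a,d](ρ[d/e](ρ[a/h](S))) → 6
  (R ∪ π[a,d](ρ[d/e](ρ[a/h](S)))) → 10
  π[a,d]((R ∪ π[a,d](ρ[d/e](ρ[a/h](S))))) → 10
  (σ[d<=5](R) ∪ π[a,d]((R ∪ π[a,d](ρ[d/e](ρ[a/h](S)))))) → 11

== RESULT ==
a | d
1 | 7
2 | 7
3 | 9
3 | 9
7 | 7
7 | 8
7 | 8
8 | 2
8 | 4
8 | 4
9 | 1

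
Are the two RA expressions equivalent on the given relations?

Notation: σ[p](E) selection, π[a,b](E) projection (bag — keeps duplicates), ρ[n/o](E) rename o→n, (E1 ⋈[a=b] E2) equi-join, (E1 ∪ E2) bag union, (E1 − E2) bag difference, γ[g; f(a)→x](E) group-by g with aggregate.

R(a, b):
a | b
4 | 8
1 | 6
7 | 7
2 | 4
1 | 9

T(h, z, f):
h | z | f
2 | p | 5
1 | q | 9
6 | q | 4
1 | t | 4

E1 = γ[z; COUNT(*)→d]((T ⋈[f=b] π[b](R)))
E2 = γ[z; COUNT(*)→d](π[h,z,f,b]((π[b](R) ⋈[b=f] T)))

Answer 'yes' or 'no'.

E1 row counts bottom-up:
  T → 4
  R → 5
  π[b](R) → 5
  (T ⋈[f=b] π[b](R)) → 3
  γ[z; COUNT(*)→d]((T ⋈[f=b] π[b](R))) → 2
E2 row counts bottom-up:
  R → 5
  π[b](R) → 5
  T → 4
  (π[b](R) ⋈[b=f] T) → 3
  π[h,z,f,b]((π[b](R) ⋈[b=f] T)) → 3
  γ[z; COUNT(*)→d](π[h,z,f,b]((π[b](R) ⋈[b=f] T))) → 2

E1 and E2 produce the same multiset:
z | d
q | 2
t | 1

yes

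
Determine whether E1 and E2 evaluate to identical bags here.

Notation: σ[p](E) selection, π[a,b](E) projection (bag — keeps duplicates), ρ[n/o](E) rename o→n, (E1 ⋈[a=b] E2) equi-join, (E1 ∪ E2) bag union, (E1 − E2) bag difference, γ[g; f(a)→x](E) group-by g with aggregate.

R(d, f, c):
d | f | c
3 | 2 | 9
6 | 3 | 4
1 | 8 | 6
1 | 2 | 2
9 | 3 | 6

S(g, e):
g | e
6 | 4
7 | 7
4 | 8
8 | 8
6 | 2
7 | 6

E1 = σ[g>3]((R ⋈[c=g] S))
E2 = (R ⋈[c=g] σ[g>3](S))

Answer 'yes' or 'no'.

E1 subexpression sizes:
  R → 5
  S → 6
  (R ⋈[c=g] S) → 5
  σ[g>3]((R ⋈[c=g] S)) → 5
E2 subexpression sizes:
  R → 5
  S → 6
  σ[g>3](S) → 6
  (R ⋈[c=g] σ[g>3](S)) → 5

E1 and E2 produce the same multiset:
d | f | c | g | e
1 | 8 | 6 | 6 | 2
1 | 8 | 6 | 6 | 4
6 | 3 | 4 | 4 | 8
9 | 3 | 6 | 6 | 2
9 | 3 | 6 | 6 | 4

yes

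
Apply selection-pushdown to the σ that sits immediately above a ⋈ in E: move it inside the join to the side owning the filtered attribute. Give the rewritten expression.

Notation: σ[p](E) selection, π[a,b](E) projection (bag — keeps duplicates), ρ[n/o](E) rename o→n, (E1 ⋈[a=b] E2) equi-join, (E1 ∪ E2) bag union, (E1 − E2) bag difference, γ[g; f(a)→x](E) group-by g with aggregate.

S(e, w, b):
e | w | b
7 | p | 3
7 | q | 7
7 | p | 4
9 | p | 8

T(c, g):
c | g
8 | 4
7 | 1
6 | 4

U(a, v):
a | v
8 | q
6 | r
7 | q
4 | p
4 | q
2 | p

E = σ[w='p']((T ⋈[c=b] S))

σ filters on w, owned by the right side.
E' = (T ⋈[c=b] σ[w='p'](S))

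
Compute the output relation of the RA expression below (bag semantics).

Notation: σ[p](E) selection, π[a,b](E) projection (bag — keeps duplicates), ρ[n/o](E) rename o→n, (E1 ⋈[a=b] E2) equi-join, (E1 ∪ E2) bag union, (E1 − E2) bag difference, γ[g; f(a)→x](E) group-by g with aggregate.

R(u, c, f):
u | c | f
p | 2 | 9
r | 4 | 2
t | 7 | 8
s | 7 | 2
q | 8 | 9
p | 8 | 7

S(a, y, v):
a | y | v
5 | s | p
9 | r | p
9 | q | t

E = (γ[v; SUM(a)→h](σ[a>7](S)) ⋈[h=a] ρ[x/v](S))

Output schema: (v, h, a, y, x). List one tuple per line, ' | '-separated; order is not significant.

Subexpression sizes:
  S → 3
  σ[a>7](S) → 2
  γ[v; SUM(a)→h](σ[a>7](S)) → 2
  S → 3
  ρ[x/v](S) → 3
  (γ[v; SUM(a)→h](σ[a>7](S)) ⋈[h=a] ρ[x/v](S)) → 4

== RESULT ==
v | h | a | y | x
p | 9 | 9 | q | t
p | 9 | 9 | r | p
t | 9 | 9 | q | t
t | 9 | 9 | r | p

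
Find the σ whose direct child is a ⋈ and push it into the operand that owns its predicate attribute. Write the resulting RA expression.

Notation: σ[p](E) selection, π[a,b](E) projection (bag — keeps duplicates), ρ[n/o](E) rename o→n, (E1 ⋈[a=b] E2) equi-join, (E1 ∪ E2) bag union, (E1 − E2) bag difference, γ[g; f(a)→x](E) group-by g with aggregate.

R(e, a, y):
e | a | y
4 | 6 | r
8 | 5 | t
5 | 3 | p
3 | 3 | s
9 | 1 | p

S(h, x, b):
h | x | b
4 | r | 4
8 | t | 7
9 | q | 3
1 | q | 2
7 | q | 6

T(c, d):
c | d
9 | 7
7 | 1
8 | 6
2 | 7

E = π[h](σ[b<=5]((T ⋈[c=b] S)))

σ filters on b, owned by the right side.
E' = π[h]((T ⋈[c=b] σ[b<=5](S)))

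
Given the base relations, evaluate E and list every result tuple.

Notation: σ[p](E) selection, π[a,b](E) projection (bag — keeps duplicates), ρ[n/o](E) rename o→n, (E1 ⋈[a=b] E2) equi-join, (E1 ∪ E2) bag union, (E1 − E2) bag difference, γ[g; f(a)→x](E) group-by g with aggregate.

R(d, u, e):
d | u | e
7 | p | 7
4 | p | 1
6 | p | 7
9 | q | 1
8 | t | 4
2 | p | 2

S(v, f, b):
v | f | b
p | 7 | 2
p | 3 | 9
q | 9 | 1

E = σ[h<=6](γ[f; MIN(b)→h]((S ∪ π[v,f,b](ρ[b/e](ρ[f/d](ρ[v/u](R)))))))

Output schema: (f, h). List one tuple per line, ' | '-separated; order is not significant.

Row counts bottom-up:
  S → 3
  R → 6
  ρ[v/u](R) → 6
  ρ[f/d](ρ[v/u](R)) → 6
  ρ[b/e](ρ[f/d](ρ[v/u](R))) → 6
  π[v,f,b](ρ[b/e](ρ[f/d](ρ[v/u](R)))) → 6
  (S ∪ π[v,f,b](ρ[b/e](ρ[f/d](ρ[v/u](R))))) → 9
  γ[f; MIN(b)→h]((S ∪ π[v,f,b](ρ[b/e](ρ[f/d](ρ[v/u](R)))))) → 7
  σ[h<=6](γ[f; MIN(b)→h]((S ∪ π[v,f,b](ρ[b/e](ρ[f/d](ρ[v/u](R))))))) → 5

== RESULT ==
f | h
2 | 2
4 | 1
7 | 2
8 | 4
9 | 1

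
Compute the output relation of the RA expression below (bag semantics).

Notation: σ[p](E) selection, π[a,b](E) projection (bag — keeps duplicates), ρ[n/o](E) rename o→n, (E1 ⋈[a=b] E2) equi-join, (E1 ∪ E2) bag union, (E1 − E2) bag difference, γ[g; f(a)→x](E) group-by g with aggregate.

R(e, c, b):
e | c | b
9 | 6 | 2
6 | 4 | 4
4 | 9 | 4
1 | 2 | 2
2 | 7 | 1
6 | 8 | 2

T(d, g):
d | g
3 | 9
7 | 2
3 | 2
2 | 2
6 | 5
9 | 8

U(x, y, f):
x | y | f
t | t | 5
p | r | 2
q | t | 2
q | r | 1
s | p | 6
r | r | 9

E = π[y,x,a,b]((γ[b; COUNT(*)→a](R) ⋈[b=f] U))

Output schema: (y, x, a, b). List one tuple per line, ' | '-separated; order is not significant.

Per-node cardinality:
  R → 6
  γ[b; COUNT(*)→a](R) → 3
  U → 6
  (γ[b; COUNT(*)→a](R) ⋈[b=f] U) → 3
  π[y,x,a,b]((γ[b; COUNT(*)→a](R) ⋈[b=f] U)) → 3

== RESULT ==
y | x | a | b
r | p | 3 | 2
r | q | 1 | 1
t | q | 3 | 2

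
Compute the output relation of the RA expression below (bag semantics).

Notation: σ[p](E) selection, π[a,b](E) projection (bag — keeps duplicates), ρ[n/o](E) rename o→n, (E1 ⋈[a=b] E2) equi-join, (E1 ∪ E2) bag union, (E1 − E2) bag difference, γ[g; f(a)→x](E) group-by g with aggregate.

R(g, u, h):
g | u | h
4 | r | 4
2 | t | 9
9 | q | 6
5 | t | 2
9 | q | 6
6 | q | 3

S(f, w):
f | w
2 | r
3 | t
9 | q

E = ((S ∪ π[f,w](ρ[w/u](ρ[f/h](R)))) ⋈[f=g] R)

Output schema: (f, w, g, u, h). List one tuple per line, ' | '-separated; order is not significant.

Per-node cardinality:
  S → 3
  R → 6
  ρ[f/h](R) → 6
  ρ[w/u](ρ[f/h](R)) → 6
  π[f,w](ρ[w/u](ρ[f/h](R))) → 6
  (S ∪ π[f,w](ρ[w/u](ρ[f/h](R)))) → 9
  R → 6
  ((S ∪ π[f,w](ρ[w/u](ρ[f/h](R)))) ⋈[f=g] R) → 9

== RESULT ==
f | w | g | u | h
2 | r | 2 | t | 9
2 | t | 2 | t | 9
4 | r | 4 | r | 4
6 | q | 6 | q | 3
6 | q | 6 | q | 3
9 | q | 9 | q | 6
9 | q | 9 | q | 6
9 | t | 9 | q | 6
9 | t | 9 | q | 6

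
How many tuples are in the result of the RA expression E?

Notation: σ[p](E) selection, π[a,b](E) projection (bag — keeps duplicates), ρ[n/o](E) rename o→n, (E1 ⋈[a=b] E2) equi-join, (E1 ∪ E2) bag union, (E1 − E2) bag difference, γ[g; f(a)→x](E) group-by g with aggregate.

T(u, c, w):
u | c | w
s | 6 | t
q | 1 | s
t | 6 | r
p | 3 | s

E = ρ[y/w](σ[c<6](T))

Per-node cardinality:
  T → 4
  σ[c<6](T) → 2
  ρ[y/w](σ[c<6](T)) → 2

|E| = 2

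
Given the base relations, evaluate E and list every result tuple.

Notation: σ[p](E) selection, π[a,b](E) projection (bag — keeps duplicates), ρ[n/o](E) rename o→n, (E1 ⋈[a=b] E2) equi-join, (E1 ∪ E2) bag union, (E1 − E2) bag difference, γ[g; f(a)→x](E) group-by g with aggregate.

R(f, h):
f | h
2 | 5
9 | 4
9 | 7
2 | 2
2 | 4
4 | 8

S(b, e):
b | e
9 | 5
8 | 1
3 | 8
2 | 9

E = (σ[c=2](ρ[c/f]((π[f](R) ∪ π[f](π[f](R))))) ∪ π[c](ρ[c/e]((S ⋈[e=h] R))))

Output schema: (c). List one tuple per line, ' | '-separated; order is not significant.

Subexpression sizes:
  R → 6
  π[f](R) → 6
  R → 6
  π[f](R) → 6
  π[f](π[f](R)) → 6
  (π[f](R) ∪ π[f](π[f](R))) → 12
  ρ[c/f]((π[f](R) ∪ π[f](π[f](R)))) → 12
  σ[c=2](ρ[c/f]((π[f](R) ∪ π[f](π[f](R))))) → 6
  S → 4
  R → 6
  (S ⋈[e=h] R) → 2
  ρ[c/e]((S ⋈[e=h] R)) → 2
  π[c](ρ[c/e]((S ⋈[e=h] R))) → 2
  (σ[c=2](ρ[c/f]((π[f](R) ∪ π[f](π[f](R))))) ∪ π[c](ρ[c/e]((S ⋈[e=h] R)))) → 8

== RESULT ==
c
2
2
2
2
2
2
5
8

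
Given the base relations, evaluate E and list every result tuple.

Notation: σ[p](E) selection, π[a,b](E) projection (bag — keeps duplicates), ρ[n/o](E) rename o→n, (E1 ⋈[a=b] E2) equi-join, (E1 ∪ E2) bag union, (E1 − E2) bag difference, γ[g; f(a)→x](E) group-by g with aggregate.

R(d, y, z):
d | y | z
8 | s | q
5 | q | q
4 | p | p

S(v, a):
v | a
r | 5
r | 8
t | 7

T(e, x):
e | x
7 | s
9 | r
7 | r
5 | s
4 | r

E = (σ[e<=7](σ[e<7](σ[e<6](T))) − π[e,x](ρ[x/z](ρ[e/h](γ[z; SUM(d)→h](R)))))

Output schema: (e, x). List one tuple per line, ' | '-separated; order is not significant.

Stepwise |·|:
  T → 5
  σ[e<6](T) → 2
  σ[e<7](σ[e<6](T)) → 2
  σ[e<=7](σ[e<7](σ[e<6](T))) → 2
  R → 3
  γ[z; SUM(d)→h](R) → 2
  ρ[e/h](γ[z; SUM(d)→h](R)) → 2
  ρ[x/z](ρ[e/h](γ[z; SUM(d)→h](R))) → 2
  π[e,x](ρ[x/z](ρ[e/h](γ[z; SUM(d)→h](R)))) → 2
  (σ[e<=7](σ[e<7](σ[e<6](T))) − π[e,x](ρ[x/z](ρ[e/h](γ[z; SUM(d)→h](R))))) → 2

== RESULT ==
e | x
4 | r
5 | s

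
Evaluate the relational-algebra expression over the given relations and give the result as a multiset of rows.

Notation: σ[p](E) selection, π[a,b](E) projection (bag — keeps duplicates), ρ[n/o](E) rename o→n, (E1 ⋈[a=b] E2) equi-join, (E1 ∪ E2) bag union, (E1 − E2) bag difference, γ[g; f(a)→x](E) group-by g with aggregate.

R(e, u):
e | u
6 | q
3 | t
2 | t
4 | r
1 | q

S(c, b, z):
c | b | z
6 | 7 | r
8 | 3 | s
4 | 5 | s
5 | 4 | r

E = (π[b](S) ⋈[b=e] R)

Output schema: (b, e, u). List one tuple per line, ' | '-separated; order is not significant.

Row counts bottom-up:
  S → 4
  π[b](S) → 4
  R → 5
  (π[b](S) ⋈[b=e] R) → 2

== RESULT ==
b | e | u
3 | 3 | t
4 | 4 | r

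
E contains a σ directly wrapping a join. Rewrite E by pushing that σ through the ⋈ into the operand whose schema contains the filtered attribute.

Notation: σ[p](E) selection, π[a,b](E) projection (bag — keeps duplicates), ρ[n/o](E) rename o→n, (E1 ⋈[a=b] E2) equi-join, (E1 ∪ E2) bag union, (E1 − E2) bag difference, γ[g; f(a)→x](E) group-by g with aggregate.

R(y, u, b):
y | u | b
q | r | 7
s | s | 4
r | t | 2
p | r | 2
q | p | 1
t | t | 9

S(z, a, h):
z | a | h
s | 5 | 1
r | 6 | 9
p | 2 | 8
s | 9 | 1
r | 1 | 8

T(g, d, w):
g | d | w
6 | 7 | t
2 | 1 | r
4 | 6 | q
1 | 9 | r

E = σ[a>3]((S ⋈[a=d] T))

σ filters on a, owned by the left side.
E' = (σ[a>3](S) ⋈[a=d] T)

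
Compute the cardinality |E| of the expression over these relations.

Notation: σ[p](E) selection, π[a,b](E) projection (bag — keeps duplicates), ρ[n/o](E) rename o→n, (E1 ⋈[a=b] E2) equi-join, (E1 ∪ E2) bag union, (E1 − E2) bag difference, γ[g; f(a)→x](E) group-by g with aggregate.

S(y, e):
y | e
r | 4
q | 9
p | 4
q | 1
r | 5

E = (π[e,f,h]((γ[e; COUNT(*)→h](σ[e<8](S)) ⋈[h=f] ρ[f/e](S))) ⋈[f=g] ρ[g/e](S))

Stepwise |·|:
  S → 5
  σ[e<8](S) → 4
  γ[e; COUNT(*)→h](σ[e<8](S)) → 3
  S → 5
  ρ[f/e](S) → 5
  (γ[e; COUNT(*)→h](σ[e<8](S)) ⋈[h=f] ρ[f/e](S)) → 2
  π[e,f,h]((γ[e; COUNT(*)→h](σ[e<8](S)) ⋈[h=f] ρ[f/e](S))) → 2
  S → 5
  ρ[g/e](S) → 5
  (π[e,f,h]((γ[e; COUNT(*)→h](σ[e<8](S)) ⋈[h=f] ρ[f/e](S))) ⋈[f=g] ρ[g/e](S)) → 2

|E| = 2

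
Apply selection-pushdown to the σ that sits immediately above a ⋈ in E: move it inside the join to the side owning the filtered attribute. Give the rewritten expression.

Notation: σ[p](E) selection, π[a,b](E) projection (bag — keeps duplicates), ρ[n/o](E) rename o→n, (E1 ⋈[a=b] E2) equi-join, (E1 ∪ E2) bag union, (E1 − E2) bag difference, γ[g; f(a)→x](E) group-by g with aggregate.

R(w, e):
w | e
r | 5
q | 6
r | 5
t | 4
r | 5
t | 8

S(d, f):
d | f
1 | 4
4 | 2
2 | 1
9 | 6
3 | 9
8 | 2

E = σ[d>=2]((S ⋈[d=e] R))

σ filters on d, owned by the left side.
E' = (σ[d>=2](S) ⋈[d=e] R)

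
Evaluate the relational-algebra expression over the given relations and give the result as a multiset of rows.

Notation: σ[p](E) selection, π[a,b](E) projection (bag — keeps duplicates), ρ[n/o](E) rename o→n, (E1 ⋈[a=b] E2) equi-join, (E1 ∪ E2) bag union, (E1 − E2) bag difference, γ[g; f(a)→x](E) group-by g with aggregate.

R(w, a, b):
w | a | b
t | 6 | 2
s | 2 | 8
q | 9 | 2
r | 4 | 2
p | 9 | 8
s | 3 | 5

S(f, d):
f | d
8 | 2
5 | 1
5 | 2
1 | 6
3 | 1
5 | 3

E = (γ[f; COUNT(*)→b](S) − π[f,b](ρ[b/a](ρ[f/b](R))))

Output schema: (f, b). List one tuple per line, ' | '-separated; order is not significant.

Row counts bottom-up:
  S → 6
  γ[f; COUNT(*)→b](S) → 4
  R → 6
  ρ[f/b](R) → 6
  ρ[b/a](ρ[f/b](R)) → 6
  π[f,b](ρ[b/a](ρ[f/b](R))) → 6
  (γ[f; COUNT(*)→b](S) − π[f,b](ρ[b/a](ρ[f/b](R)))) → 3

== RESULT ==
f | b
1 | 1
3 | 1
8 | 1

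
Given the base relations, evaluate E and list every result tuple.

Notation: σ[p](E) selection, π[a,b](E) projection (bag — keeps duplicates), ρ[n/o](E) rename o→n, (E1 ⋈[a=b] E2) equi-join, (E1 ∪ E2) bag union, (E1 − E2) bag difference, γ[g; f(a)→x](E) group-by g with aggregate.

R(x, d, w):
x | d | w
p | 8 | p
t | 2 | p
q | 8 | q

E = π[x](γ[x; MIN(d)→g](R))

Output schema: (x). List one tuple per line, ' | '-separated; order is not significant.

Stepwise |·|:
  R → 3
  γ[x; MIN(d)→g](R) → 3
  π[x](γ[x; MIN(d)→g](R)) → 3

== RESULT ==
x
p
q
t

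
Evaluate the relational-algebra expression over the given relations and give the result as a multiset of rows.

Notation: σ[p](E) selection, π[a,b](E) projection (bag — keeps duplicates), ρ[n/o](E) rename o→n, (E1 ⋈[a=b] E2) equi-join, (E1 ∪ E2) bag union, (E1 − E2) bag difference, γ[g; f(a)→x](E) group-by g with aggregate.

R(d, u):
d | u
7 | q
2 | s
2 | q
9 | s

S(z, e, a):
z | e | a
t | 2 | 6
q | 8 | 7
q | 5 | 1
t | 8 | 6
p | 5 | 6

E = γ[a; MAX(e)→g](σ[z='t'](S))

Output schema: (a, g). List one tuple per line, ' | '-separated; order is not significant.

Subexpression sizes:
  S → 5
  σ[z='t'](S) → 2
  γ[a; MAX(e)→g](σ[z='t'](S)) → 1

== RESULT ==
a | g
6 | 8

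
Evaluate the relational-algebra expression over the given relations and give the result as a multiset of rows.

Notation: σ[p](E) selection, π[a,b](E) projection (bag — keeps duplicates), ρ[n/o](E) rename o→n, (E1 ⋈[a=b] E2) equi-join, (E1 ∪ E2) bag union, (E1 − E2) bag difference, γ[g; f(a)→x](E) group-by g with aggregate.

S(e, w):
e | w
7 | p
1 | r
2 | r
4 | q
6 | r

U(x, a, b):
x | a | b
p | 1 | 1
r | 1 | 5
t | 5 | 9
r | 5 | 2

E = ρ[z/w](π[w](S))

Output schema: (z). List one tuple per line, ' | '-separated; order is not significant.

Subexpression sizes:
  S → 5
  π[w](S) → 5
  ρ[z/w](π[w](S)) → 5

== RESULT ==
z
p
q
r
r
r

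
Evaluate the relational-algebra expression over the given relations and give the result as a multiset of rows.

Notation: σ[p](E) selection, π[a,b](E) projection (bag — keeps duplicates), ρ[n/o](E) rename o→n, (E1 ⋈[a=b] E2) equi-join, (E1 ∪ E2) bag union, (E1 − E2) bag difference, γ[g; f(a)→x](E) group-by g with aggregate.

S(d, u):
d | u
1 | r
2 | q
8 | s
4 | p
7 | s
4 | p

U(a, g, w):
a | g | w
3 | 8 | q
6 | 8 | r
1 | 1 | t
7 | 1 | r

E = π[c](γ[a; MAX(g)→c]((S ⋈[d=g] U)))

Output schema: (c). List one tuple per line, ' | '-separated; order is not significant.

Stepwise |·|:
  S → 6
  U → 4
  (S ⋈[d=g] U) → 4
  γ[a; MAX(g)→c]((S ⋈[d=g] U)) → 4
  π[c](γ[a; MAX(g)→c]((S ⋈[d=g] U))) → 4

== RESULT ==
c
1
1
8
8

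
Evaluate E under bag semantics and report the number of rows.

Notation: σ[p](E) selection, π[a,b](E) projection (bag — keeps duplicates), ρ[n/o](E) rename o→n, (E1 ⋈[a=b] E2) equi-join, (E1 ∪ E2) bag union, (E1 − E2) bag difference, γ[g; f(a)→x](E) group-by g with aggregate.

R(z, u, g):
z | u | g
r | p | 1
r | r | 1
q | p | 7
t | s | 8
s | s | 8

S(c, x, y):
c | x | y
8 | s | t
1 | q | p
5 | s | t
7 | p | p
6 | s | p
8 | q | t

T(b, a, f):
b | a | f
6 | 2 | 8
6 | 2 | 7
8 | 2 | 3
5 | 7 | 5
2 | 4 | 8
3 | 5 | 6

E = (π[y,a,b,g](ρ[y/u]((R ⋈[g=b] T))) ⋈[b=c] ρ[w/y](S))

Subexpression sizes:
  R → 5
  T → 6
  (R ⋈[g=b] T) → 2
  ρ[y/u]((R ⋈[g=b] T)) → 2
  π[y,a,b,g](ρ[y/u]((R ⋈[g=b] T))) → 2
  S → 6
  ρ[w/y](S) → 6
  (π[y,a,b,g](ρ[y/u]((R ⋈[g=b] T))) ⋈[b=c] ρ[w/y](S)) → 4

|E| = 4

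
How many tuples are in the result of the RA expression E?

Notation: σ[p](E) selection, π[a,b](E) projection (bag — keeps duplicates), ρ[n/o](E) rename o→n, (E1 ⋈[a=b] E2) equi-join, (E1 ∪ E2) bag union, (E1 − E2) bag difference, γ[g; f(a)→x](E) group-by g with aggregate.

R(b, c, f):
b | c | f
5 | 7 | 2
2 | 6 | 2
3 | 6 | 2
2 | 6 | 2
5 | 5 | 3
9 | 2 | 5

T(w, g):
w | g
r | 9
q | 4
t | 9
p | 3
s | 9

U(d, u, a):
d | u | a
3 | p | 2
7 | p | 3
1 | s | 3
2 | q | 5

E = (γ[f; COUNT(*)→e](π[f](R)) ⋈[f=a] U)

Subexpression sizes:
  R → 6
  π[f](R) → 6
  γ[f; COUNT(*)→e](π[f](R)) → 3
  U → 4
  (γ[f; COUNT(*)→e](π[f](R)) ⋈[f=a] U) → 4

|E| = 4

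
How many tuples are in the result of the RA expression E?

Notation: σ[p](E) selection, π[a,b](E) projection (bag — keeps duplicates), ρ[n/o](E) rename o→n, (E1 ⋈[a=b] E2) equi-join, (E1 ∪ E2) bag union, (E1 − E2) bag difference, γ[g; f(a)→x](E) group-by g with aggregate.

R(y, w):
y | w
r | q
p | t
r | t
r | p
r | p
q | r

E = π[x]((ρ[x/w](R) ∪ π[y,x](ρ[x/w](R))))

Subexpression sizes:
  R → 6
  ρ[x/w](R) → 6
  R → 6
  ρ[x/w](R) → 6
  π[y,x](ρ[x/w](R)) → 6
  (ρ[x/w](R) ∪ π[y,x](ρ[x/w](R))) → 12
  π[x]((ρ[x/w](R) ∪ π[y,x](ρ[x/w](R)))) → 12

|E| = 12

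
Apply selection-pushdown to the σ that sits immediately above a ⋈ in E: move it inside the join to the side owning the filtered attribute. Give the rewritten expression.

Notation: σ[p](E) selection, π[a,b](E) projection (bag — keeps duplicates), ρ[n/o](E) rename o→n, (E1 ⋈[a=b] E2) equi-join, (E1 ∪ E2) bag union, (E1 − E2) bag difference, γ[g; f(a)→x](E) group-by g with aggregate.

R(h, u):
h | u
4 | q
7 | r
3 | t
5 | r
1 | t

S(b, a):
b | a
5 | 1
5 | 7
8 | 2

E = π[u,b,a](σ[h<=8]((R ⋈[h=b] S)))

σ filters on h, owned by the left side.
E' = π[u,b,a]((σ[h<=8](R) ⋈[h=b] S))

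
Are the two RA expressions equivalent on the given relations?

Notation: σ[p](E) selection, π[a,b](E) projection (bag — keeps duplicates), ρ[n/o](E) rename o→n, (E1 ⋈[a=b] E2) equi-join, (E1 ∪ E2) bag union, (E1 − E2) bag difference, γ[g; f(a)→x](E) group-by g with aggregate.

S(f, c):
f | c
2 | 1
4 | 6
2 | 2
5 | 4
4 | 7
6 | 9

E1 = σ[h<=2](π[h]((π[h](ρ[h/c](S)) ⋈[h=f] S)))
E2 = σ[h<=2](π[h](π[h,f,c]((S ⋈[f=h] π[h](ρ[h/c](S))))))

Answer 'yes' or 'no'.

E1 per-node cardinality:
  S → 6
  ρ[h/c](S) → 6
  π[h](ρ[h/c](S)) → 6
  S → 6
  (π[h](ρ[h/c](S)) ⋈[h=f] S) → 5
  π[h]((π[h](ρ[h/c](S)) ⋈[h=f] S)) → 5
  σ[h<=2](π[h]((π[h](ρ[h/c](S)) ⋈[h=f] S))) → 2
E2 per-node cardinality:
  S → 6
  S → 6
  ρ[h/c](S) → 6
  π[h](ρ[h/c](S)) → 6
  (S ⋈[f=h] π[h](ρ[h/c](S))) → 5
  π[h,f,c]((S ⋈[f=h] π[h](ρ[h/c](S)))) → 5
  π[h](π[h,f,c]((S ⋈[f=h] π[h](ρ[h/c](S))))) → 5
  σ[h<=2](π[h](π[h,f,c]((S ⋈[f=h] π[h](ρ[h/c](S)))))) → 2

E1 and E2 produce the same multiset:
h
2
2

yes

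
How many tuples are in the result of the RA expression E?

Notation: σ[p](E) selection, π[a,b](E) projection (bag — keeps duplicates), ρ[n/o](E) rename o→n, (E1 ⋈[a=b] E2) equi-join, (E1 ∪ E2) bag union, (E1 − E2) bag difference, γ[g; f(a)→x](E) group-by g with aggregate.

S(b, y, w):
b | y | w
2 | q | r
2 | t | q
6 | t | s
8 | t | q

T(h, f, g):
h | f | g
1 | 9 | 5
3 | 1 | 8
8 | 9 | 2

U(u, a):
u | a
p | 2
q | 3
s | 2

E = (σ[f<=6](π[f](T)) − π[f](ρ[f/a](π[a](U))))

Subexpression sizes:
  T → 3
  π[f](T) → 3
  σ[f<=6](π[f](T)) → 1
  U → 3
  π[a](U) → 3
  ρ[f/a](π[a](U)) → 3
  π[f](ρ[f/a](π[a](U))) → 3
  (σ[f<=6](π[f](T)) − π[f](ρ[f/a](π[a](U)))) → 1

|E| = 1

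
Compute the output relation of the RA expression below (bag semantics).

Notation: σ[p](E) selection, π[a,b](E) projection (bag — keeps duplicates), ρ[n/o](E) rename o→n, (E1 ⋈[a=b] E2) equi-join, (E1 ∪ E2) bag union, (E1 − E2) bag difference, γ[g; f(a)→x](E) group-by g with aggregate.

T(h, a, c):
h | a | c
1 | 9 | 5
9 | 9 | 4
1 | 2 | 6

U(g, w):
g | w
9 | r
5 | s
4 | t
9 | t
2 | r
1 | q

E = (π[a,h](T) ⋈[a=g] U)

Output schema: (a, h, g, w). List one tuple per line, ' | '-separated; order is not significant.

Per-node cardinality:
  T → 3
  π[a,h](T) → 3
  U → 6
  (π[a,h](T) ⋈[a=g] U) → 5

== RESULT ==
a | h | g | w
2 | 1 | 2 | r
9 | 1 | 9 | r
9 | 1 | 9 | t
9 | 9 | 9 | r
9 | 9 | 9 | t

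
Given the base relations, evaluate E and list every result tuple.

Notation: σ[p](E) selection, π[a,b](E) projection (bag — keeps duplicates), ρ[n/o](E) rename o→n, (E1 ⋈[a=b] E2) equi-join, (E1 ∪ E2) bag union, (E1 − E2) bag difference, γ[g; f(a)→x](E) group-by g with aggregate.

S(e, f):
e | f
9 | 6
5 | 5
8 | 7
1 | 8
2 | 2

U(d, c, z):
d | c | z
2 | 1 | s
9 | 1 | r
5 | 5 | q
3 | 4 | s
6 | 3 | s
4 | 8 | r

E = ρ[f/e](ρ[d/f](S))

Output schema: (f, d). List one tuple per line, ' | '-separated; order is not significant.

Subexpression sizes:
  S → 5
  ρ[d/f](S) → 5
  ρ[f/e](ρ[d/f](S)) → 5

== RESULT ==
f | d
1 | 8
2 | 2
5 | 5
8 | 7
9 | 6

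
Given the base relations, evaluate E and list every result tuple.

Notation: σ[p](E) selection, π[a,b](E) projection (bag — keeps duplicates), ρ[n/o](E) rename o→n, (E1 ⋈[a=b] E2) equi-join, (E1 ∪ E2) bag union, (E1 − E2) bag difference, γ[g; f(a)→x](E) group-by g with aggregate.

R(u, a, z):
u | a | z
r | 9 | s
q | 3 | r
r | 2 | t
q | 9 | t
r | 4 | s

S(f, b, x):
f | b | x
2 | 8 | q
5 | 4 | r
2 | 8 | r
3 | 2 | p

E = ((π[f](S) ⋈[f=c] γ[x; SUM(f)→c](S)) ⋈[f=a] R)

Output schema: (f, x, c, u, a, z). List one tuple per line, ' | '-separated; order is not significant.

Per-node cardinality:
  S → 4
  π[f](S) → 4
  S → 4
  γ[x; SUM(f)→c](S) → 3
  (π[f](S) ⋈[f=c] γ[x; SUM(f)→c](S)) → 3
  R → 5
  ((π[f](S) ⋈[f=c] γ[x; SUM(f)→c](S)) ⋈[f=a] R) → 3

== RESULT ==
f | x | c | u | a | z
2 | q | 2 | r | 2 | t
2 | q | 2 | r | 2 | t
3 | p | 3 | q | 3 | r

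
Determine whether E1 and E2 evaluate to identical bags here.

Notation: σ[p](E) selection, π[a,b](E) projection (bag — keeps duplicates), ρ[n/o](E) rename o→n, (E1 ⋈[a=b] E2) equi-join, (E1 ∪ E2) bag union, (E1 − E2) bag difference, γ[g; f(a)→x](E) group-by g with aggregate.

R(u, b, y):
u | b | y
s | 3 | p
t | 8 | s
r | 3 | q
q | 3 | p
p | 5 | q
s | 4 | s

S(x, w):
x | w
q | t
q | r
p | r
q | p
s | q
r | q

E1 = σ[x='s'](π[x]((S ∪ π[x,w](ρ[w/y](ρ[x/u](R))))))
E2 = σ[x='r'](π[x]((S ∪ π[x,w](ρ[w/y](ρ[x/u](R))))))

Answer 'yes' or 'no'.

E1 subexpression sizes:
  S → 6
  R → 6
  ρ[x/u](R) → 6
  ρ[w/y](ρ[x/u](R)) → 6
  π[x,w](ρ[w/y](ρ[x/u](R))) → 6
  (S ∪ π[x,w](ρ[w/y](ρ[x/u](R)))) → 12
  π[x]((S ∪ π[x,w](ρ[w/y](ρ[x/u](R))))) → 12
  σ[x='s'](π[x]((S ∪ π[x,w](ρ[w/y](ρ[x/u](R)))))) → 3
E2 subexpression sizes:
  S → 6
  R → 6
  ρ[x/u](R) → 6
  ρ[w/y](ρ[x/u](R)) → 6
  π[x,w](ρ[w/y](ρ[x/u](R))) → 6
  (S ∪ π[x,w](ρ[w/y](ρ[x/u](R)))) → 12
  π[x]((S ∪ π[x,w](ρ[w/y](ρ[x/u](R))))) → 12
  σ[x='r'](π[x]((S ∪ π[x,w](ρ[w/y](ρ[x/u](R)))))) → 2

E1 result:
x
s
s
s
E2 result:
x
r
r
Witness: ('s',) appears 3× in E1 but 0× in E2.

no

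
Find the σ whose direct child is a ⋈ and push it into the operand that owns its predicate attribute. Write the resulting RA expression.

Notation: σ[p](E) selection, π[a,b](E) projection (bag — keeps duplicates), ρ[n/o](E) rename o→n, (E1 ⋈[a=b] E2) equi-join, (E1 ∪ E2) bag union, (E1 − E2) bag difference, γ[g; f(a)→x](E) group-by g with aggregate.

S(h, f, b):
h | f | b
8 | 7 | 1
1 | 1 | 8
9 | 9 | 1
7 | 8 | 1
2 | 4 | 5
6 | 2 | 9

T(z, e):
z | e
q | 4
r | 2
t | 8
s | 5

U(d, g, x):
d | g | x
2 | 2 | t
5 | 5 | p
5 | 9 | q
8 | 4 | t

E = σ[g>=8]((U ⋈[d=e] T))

σ filters on g, owned by the left side.
E' = (σ[g>=8](U) ⋈[d=e] T)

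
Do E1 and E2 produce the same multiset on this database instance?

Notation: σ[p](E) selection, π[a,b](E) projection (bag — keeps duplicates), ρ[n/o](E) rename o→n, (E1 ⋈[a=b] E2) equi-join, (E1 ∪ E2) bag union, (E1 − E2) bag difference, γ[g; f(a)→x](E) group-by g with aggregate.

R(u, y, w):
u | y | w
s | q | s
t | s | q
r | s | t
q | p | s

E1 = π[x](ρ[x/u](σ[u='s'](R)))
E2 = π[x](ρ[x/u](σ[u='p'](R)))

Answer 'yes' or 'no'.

E1 subexpression sizes:
  R → 4
  σ[u='s'](R) → 1
  ρ[x/u](σ[u='s'](R)) → 1
  π[x](ρ[x/u](σ[u='s'](R))) → 1
E2 subexpression sizes:
  R → 4
  σ[u='p'](R) → 0
  ρ[x/u](σ[u='p'](R)) → 0
  π[x](ρ[x/u](σ[u='p'](R))) → 0

E1 result:
x
s
E2 result:
x
(0 rows)
Witness: ('s',) appears 1× in E1 but 0× in E2.

no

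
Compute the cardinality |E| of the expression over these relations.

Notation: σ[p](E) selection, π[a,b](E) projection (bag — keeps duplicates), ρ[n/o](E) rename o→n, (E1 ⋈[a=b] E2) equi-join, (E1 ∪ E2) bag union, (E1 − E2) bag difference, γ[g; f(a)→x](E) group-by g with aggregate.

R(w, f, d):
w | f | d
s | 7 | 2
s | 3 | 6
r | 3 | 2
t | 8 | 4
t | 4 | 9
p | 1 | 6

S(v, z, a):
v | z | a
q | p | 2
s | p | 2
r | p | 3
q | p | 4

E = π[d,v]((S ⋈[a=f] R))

Row counts bottom-up:
  S → 4
  R → 6
  (S ⋈[a=f] R) → 3
  π[d,v]((S ⋈[a=f] R)) → 3

|E| = 3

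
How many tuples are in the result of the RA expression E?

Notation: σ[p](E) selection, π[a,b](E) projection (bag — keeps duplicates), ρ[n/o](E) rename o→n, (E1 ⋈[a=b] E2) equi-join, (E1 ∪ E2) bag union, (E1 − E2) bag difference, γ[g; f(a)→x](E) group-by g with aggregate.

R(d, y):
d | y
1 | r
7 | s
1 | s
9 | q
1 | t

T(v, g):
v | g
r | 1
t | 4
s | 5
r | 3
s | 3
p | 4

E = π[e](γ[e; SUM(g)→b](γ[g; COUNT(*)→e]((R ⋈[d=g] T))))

Row counts bottom-up:
  R → 5
  T → 6
  (R ⋈[d=g] T) → 3
  γ[g; COUNT(*)→e]((R ⋈[d=g] T)) → 1
  γ[e; SUM(g)→b](γ[g; COUNT(*)→e]((R ⋈[d=g] T))) → 1
  π[e](γ[e; SUM(g)→b](γ[g; COUNT(*)→e]((R ⋈[d=g] T)))) → 1

|E| = 1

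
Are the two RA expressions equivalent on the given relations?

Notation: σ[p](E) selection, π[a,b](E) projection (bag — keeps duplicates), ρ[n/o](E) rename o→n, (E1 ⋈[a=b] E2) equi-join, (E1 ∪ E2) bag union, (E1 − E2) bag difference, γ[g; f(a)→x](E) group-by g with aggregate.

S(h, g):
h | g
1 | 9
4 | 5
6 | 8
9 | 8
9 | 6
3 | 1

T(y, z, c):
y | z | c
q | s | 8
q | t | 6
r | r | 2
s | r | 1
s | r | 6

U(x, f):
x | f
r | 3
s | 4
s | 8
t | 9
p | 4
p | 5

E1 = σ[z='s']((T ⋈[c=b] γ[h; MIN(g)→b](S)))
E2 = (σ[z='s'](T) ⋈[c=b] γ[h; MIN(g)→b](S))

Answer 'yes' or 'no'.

E1 per-node cardinality:
  T → 5
  S → 6
  γ[h; MIN(g)→b](S) → 5
  (T ⋈[c=b] γ[h; MIN(g)→b](S)) → 4
  σ[z='s']((T ⋈[c=b] γ[h; MIN(g)→b](S))) → 1
E2 per-node cardinality:
  T → 5
  σ[z='s'](T) → 1
  S → 6
  γ[h; MIN(g)→b](S) → 5
  (σ[z='s'](T) ⋈[c=b] γ[h; MIN(g)→b](S)) → 1

E1 and E2 produce the same multiset:
y | z | c | h | b
q | s | 8 | 6 | 8

yes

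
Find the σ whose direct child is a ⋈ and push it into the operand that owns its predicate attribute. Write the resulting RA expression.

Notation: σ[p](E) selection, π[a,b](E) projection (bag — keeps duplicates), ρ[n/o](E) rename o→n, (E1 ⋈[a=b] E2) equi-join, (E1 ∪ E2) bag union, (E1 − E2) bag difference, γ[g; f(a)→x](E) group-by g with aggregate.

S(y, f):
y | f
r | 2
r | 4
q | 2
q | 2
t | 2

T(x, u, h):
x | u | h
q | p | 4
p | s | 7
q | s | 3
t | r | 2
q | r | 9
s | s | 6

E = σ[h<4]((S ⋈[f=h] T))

σ filters on h, owned by the right side.
E' = (S ⋈[f=h] σ[h<4](T))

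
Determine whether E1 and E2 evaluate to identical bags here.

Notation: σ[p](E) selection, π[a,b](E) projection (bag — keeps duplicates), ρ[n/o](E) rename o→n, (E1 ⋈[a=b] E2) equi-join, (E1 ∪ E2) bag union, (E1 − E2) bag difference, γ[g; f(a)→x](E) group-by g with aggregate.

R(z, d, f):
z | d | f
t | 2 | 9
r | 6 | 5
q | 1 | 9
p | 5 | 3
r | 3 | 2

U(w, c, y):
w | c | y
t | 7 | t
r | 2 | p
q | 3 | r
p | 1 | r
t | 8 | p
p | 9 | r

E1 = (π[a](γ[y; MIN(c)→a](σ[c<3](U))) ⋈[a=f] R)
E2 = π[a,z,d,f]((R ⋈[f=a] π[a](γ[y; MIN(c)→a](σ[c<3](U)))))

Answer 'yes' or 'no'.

E1 subexpression sizes:
  U → 6
  σ[c<3](U) → 2
  γ[y; MIN(c)→a](σ[c<3](U)) → 2
  π[a](γ[y; MIN(c)→a](σ[c<3](U))) → 2
  R → 5
  (π[a](γ[y; MIN(c)→a](σ[c<3](U))) ⋈[a=f] R) → 1
E2 subexpression sizes:
  R → 5
  U → 6
  σ[c<3](U) → 2
  γ[y; MIN(c)→a](σ[c<3](U)) → 2
  π[a](γ[y; MIN(c)→a](σ[c<3](U))) → 2
  (R ⋈[f=a] π[a](γ[y; MIN(c)→a](σ[c<3](U)))) → 1
  π[a,z,d,f]((R ⋈[f=a] π[a](γ[y; MIN(c)→a](σ[c<3](U))))) → 1

E1 and E2 produce the same multiset:
a | z | d | f
2 | r | 3 | 2

yes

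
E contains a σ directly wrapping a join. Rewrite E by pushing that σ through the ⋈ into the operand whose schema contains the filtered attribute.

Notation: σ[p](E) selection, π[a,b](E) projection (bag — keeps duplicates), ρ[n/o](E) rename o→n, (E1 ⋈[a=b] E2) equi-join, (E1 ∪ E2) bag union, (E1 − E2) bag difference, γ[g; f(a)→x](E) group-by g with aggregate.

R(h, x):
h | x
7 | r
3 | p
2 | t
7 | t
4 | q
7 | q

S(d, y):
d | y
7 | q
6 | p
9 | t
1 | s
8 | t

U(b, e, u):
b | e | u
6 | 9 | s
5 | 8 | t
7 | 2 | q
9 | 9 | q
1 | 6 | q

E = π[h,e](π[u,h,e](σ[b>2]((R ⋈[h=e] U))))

σ filters on b, owned by the right side.
E' = π[h,e](π[u,h,e]((R ⋈[h=e] σ[b>2](U))))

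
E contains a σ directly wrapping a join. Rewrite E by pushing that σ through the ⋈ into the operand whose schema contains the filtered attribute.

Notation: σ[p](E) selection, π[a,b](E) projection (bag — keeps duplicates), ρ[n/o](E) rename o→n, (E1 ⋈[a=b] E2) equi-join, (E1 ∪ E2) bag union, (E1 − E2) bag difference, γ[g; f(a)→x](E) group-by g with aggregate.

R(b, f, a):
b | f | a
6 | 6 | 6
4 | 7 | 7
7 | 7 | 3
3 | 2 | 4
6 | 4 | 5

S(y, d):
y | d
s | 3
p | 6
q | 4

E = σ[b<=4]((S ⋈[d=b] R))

σ filters on b, owned by the right side.
E' = (S ⋈[d=b] σ[b<=4](R))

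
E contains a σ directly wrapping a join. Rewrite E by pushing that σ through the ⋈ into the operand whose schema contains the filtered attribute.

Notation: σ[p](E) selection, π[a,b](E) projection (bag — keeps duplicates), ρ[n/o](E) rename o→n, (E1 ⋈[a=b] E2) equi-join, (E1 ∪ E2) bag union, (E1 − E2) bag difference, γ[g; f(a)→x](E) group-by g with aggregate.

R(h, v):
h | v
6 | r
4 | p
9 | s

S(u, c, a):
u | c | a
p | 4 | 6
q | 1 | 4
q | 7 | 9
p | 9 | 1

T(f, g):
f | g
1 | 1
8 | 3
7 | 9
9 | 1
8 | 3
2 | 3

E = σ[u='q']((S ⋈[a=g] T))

σ filters on u, owned by the left side.
E' = (σ[u='q'](S) ⋈[a=g] T)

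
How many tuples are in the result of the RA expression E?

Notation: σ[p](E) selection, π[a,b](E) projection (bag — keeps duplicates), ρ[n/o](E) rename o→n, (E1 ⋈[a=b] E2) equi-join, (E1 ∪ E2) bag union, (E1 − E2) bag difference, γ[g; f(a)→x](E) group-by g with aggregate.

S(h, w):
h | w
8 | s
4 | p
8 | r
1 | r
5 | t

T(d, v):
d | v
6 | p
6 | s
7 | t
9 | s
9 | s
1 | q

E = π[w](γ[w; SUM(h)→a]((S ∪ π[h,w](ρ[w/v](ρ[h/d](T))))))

Stepwise |·|:
  S → 5
  T → 6
  ρ[h/d](T) → 6
  ρ[w/v](ρ[h/d](T)) → 6
  π[h,w](ρ[w/v](ρ[h/d](T))) → 6
  (S ∪ π[h,w](ρ[w/v](ρ[h/d](T)))) → 11
  γ[w; SUM(h)→a]((S ∪ π[h,w](ρ[w/v](ρ[h/d](T))))) → 5
  π[w](γ[w; SUM(h)→a]((S ∪ π[h,w](ρ[w/v](ρ[h/d](T)))))) → 5

|E| = 5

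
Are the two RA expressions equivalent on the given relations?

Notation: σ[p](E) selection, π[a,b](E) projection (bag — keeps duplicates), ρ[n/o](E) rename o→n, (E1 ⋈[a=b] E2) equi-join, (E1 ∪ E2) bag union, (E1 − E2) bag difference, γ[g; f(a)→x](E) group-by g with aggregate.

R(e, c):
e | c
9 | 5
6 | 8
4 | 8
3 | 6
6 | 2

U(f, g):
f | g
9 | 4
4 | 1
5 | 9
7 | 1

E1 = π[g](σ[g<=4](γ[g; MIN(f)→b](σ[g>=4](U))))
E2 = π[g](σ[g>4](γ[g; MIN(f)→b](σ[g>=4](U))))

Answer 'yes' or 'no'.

E1 per-node cardinality:
  U → 4
  σ[g>=4](U) → 2
  γ[g; MIN(f)→b](σ[g>=4](U)) → 2
  σ[g<=4](γ[g; MIN(f)→b](σ[g>=4](U))) → 1
  π[g](σ[g<=4](γ[g; MIN(f)→b](σ[g>=4](U)))) → 1
E2 per-node cardinality:
  U → 4
  σ[g>=4](U) → 2
  γ[g; MIN(f)→b](σ[g>=4](U)) → 2
  σ[g>4](γ[g; MIN(f)→b](σ[g>=4](U))) → 1
  π[g](σ[g>4](γ[g; MIN(f)→b](σ[g>=4](U)))) → 1

E1 result:
g
4
E2 result:
g
9
Witness: (9,) appears 0× in E1 but 1× in E2.

no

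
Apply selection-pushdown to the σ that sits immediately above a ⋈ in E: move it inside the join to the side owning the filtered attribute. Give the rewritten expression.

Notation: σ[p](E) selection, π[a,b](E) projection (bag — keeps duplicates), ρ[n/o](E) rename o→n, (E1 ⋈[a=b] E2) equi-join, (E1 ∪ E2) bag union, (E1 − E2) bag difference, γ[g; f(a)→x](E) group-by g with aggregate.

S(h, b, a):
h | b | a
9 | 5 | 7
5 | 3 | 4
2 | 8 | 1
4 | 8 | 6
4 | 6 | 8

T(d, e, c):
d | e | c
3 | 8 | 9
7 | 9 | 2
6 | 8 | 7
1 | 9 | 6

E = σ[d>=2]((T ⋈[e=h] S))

σ filters on d, owned by the left side.
E' = (σ[d>=2](T) ⋈[e=h] S)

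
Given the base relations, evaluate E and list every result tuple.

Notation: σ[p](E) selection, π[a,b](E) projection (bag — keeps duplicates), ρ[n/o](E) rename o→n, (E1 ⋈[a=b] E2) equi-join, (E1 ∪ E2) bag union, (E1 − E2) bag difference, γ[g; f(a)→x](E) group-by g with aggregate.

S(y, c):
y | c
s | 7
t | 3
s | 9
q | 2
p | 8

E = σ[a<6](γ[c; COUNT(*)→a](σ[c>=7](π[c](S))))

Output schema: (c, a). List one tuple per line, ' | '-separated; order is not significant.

Stepwise |·|:
  S → 5
  π[c](S) → 5
  σ[c>=7](π[c](S)) → 3
  γ[c; COUNT(*)→a](σ[c>=7](π[c](S))) → 3
  σ[a<6](γ[c; COUNT(*)→a](σ[c>=7](π[c](S)))) → 3

== RESULT ==
c | a
7 | 1
8 | 1
9 | 1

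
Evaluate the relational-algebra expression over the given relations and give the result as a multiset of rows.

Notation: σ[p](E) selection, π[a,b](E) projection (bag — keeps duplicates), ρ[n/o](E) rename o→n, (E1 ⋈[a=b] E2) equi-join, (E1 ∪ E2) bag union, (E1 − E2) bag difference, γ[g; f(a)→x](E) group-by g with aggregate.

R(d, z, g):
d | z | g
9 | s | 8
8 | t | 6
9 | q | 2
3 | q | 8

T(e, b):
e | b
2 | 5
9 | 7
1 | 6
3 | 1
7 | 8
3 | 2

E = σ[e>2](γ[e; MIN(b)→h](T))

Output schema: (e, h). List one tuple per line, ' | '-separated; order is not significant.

Stepwise |·|:
  T → 6
  γ[e; MIN(b)→h](T) → 5
  σ[e>2](γ[e; MIN(b)→h](T)) → 3

== RESULT ==
e | h
3 | 1
7 | 8
9 | 7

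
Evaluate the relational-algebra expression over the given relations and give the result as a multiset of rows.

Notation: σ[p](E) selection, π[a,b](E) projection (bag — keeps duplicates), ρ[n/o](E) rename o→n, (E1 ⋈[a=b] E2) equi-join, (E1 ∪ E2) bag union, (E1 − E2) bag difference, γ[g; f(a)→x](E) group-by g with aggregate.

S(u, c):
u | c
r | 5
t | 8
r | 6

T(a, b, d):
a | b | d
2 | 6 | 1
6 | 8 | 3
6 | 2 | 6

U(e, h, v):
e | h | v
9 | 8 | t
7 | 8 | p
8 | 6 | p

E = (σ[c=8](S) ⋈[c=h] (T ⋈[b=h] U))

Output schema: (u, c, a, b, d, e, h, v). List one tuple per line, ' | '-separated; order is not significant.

Row counts bottom-up:
  S → 3
  σ[c=8](S) → 1
  T → 3
  U → 3
  (T ⋈[b=h] U) → 3
  (σ[c=8](S) ⋈[c=h] (T ⋈[b=h] U)) → 2

== RESULT ==
u | c | a | b | d | e | h | v
t | 8 | 6 | 8 | 3 | 7 | 8 | p
t | 8 | 6 | 8 | 3 | 9 | 8 | t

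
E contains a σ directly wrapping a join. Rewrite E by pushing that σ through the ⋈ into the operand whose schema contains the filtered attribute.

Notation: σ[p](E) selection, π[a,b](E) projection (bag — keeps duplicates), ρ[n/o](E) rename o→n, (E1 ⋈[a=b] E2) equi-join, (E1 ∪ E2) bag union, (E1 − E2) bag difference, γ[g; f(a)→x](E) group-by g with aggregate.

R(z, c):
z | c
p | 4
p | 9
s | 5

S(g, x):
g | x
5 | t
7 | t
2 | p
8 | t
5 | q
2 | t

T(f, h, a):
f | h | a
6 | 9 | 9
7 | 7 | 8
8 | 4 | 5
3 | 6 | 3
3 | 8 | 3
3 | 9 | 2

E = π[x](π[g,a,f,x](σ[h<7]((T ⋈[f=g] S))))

σ filters on h, owned by the left side.
E' = π[x](π[g,a,f,x]((σ[h<7](T) ⋈[f=g] S)))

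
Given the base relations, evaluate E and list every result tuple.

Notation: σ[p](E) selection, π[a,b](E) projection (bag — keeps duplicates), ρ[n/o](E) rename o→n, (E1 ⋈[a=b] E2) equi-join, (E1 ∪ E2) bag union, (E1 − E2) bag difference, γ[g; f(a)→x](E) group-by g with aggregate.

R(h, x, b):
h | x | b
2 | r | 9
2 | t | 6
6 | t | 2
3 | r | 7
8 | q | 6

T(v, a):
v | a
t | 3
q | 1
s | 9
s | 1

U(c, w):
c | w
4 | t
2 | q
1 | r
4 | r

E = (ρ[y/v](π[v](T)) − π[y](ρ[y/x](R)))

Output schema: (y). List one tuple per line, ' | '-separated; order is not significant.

Stepwise |·|:
  T → 4
  π[v](T) → 4
  ρ[y/v](π[v](T)) → 4
  R → 5
  ρ[y/x](R) → 5
  π[y](ρ[y/x](R)) → 5
  (ρ[y/v](π[v](T)) − π[y](ρ[y/x](R))) → 2

== RESULT ==
y
s
s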